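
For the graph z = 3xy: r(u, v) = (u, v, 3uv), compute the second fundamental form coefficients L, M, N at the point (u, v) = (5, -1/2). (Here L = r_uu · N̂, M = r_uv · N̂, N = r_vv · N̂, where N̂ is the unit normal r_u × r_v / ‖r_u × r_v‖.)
L = 0;  M = 6*sqrt(913)/913;  N = 0

Compute the unit normal N̂(u, v) = (-3*v/sqrt(9*u^2 + 9*v^2 + 1), -3*u/sqrt(9*u^2 + 9*v^2 + 1), 1/sqrt(9*u^2 + 9*v^2 + 1)), and the second partials r_uu, r_uv, r_vv. Take dot products:
  L(u, v) = r_uu · N̂ = 0,
  M(u, v) = r_uv · N̂ = 3/sqrt(9*u^2 + 9*v^2 + 1),
  N(u, v) = r_vv · N̂ = 0.
Evaluating at (u, v) = (5, -1/2):
  L = 0, M = 6*sqrt(913)/913, N = 0.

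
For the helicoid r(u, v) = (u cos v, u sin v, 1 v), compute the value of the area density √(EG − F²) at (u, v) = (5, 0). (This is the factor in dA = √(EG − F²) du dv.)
√(EG − F²)|_{(5, 0)} = sqrt(26)

E = 1, F = 0, G = u^2 + 1, so EG − F² = u^2 + 1. Taking the positive square root: √(EG − F²) = sqrt(u^2 + 1). At (u, v) = (5, 0): sqrt(26).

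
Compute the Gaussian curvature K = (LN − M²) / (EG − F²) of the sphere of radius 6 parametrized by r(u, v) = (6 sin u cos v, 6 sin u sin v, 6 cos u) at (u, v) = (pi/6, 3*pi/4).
K = 1/36

Coefficients of the first fundamental form: E = 36, F = 0, G = 36*sin(u)^2.
Coefficients of the second fundamental form: L = -6*sin(u)/Abs(sin(u)), M = 0, N = -6*sin(u)^3/Abs(sin(u)).
Assemble K = (LN − M²)/(EG − F²) = 1/36. At (u, v) = (pi/6, 3*pi/4): K = 1/36.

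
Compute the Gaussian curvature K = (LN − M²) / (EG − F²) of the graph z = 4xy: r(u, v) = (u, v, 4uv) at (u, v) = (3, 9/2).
K = -16/219961

Coefficients of the first fundamental form: E = 16*v^2 + 1, F = 16*u*v, G = 16*u^2 + 1.
Coefficients of the second fundamental form: L = 0, M = 4/sqrt(16*u^2 + 16*v^2 + 1), N = 0.
Assemble K = (LN − M²)/(EG − F²) = -16/(256*u^4 + 512*u^2*v^2 + 32*u^2 + 256*v^4 + 32*v^2 + 1). At (u, v) = (3, 9/2): K = -16/219961.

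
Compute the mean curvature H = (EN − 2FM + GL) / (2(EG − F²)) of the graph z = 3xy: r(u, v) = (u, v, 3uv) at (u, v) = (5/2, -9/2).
H = 1215*sqrt(958)/458882

With E = 9*v^2 + 1, F = 9*u*v, G = 9*u^2 + 1, L = 0, M = 3/sqrt(9*u^2 + 9*v^2 + 1), N = 0, assemble
  H = (EN − 2FM + GL) / (2(EG − F²)) = -27*u*v/(9*u^2 + 9*v^2 + 1)^(3/2).
At (u, v) = (5/2, -9/2): H = 1215*sqrt(958)/458882.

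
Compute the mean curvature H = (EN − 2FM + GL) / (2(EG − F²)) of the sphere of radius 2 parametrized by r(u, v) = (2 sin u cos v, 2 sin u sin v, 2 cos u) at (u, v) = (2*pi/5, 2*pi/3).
H = -1/2

With E = 4, F = 0, G = 4*sin(u)^2, L = -2*sin(u)/Abs(sin(u)), M = 0, N = -2*sin(u)^3/Abs(sin(u)), assemble
  H = (EN − 2FM + GL) / (2(EG − F²)) = -sin(u)/(2*Abs(sin(u))).
At (u, v) = (2*pi/5, 2*pi/3): H = -1/2.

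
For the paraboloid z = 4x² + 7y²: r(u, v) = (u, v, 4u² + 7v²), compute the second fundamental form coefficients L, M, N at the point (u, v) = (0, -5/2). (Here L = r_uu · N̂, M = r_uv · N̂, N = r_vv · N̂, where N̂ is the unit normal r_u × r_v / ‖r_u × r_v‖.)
L = 4*sqrt(1226)/613;  M = 0;  N = 7*sqrt(1226)/613

Compute the unit normal N̂(u, v) = (-8*u/sqrt(64*u^2 + 196*v^2 + 1), -14*v/sqrt(64*u^2 + 196*v^2 + 1), 1/sqrt(64*u^2 + 196*v^2 + 1)), and the second partials r_uu, r_uv, r_vv. Take dot products:
  L(u, v) = r_uu · N̂ = 8/sqrt(64*u^2 + 196*v^2 + 1),
  M(u, v) = r_uv · N̂ = 0,
  N(u, v) = r_vv · N̂ = 14/sqrt(64*u^2 + 196*v^2 + 1).
Evaluating at (u, v) = (0, -5/2):
  L = 4*sqrt(1226)/613, M = 0, N = 7*sqrt(1226)/613.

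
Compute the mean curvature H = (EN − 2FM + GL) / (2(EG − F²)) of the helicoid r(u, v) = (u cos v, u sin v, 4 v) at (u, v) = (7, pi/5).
H = 0

With E = 1, F = 0, G = u^2 + 16, L = 0, M = -4/sqrt(u^2 + 16), N = 0, assemble
  H = (EN − 2FM + GL) / (2(EG − F²)) = 0.
At (u, v) = (7, pi/5): H = 0.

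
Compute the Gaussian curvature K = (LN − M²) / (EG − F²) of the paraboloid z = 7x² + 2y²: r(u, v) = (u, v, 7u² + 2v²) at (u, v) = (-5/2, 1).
K = 14/385641

Coefficients of the first fundamental form: E = 196*u^2 + 1, F = 56*u*v, G = 16*v^2 + 1.
Coefficients of the second fundamental form: L = 14/sqrt(196*u^2 + 16*v^2 + 1), M = 0, N = 4/sqrt(196*u^2 + 16*v^2 + 1).
Assemble K = (LN − M²)/(EG − F²) = 56/(38416*u^4 + 6272*u^2*v^2 + 392*u^2 + 256*v^4 + 32*v^2 + 1). At (u, v) = (-5/2, 1): K = 14/385641.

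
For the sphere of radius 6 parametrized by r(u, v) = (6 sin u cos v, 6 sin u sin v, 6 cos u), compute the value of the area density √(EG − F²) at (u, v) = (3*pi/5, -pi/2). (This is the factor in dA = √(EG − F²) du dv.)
√(EG − F²)|_{(3*pi/5, -pi/2)} = 9*sqrt(2*sqrt(5) + 10)

E = 36, F = 0, G = 36*sin(u)^2, so EG − F² = 1296*sin(u)^2. Taking the positive square root: √(EG − F²) = 36*Abs(sin(u)). At (u, v) = (3*pi/5, -pi/2): 9*sqrt(2*sqrt(5) + 10).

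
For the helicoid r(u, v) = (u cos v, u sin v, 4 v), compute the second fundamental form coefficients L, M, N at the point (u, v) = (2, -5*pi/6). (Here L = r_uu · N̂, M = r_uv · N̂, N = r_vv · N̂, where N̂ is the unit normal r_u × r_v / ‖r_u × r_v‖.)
L = 0;  M = -2*sqrt(5)/5;  N = 0

Compute the unit normal N̂(u, v) = (4*sin(v)/sqrt(u^2 + 16), -4*cos(v)/sqrt(u^2 + 16), u/sqrt(u^2 + 16)), and the second partials r_uu, r_uv, r_vv. Take dot products:
  L(u, v) = r_uu · N̂ = 0,
  M(u, v) = r_uv · N̂ = -4/sqrt(u^2 + 16),
  N(u, v) = r_vv · N̂ = 0.
Evaluating at (u, v) = (2, -5*pi/6):
  L = 0, M = -2*sqrt(5)/5, N = 0.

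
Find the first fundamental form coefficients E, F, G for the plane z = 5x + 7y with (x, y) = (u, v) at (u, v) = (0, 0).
E = 26;  F = 35;  G = 50

Partials: r_u = (1, 0, 5), r_v = (0, 1, 7). As functions of (u, v):
  E = r_u · r_u = 26,
  F = r_u · r_v = 35,
  G = r_v · r_v = 50.
Evaluating at (u, v) = (0, 0): E = 26, F = 35, G = 50.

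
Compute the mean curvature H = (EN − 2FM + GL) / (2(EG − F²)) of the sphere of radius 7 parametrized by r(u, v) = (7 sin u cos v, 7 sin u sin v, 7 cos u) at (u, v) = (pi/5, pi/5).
H = -1/7

With E = 49, F = 0, G = 49*sin(u)^2, L = -7*sin(u)/Abs(sin(u)), M = 0, N = -7*sin(u)^3/Abs(sin(u)), assemble
  H = (EN − 2FM + GL) / (2(EG − F²)) = -sin(u)/(7*Abs(sin(u))).
At (u, v) = (pi/5, pi/5): H = -1/7.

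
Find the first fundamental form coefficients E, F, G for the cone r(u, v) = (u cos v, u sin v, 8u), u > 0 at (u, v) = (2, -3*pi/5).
E = 65;  F = 0;  G = 4

Partials: r_u = (cos(v), sin(v), 8), r_v = (-u*sin(v), u*cos(v), 0). As functions of (u, v):
  E = r_u · r_u = 65,
  F = r_u · r_v = 0,
  G = r_v · r_v = u^2.
Evaluating at (u, v) = (2, -3*pi/5): E = 65, F = 0, G = 4.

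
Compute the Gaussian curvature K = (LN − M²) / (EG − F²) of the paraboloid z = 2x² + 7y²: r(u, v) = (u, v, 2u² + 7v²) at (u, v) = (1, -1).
K = 56/45369

Coefficients of the first fundamental form: E = 16*u^2 + 1, F = 56*u*v, G = 196*v^2 + 1.
Coefficients of the second fundamental form: L = 4/sqrt(16*u^2 + 196*v^2 + 1), M = 0, N = 14/sqrt(16*u^2 + 196*v^2 + 1).
Assemble K = (LN − M²)/(EG − F²) = 56/(256*u^4 + 6272*u^2*v^2 + 32*u^2 + 38416*v^4 + 392*v^2 + 1). At (u, v) = (1, -1): K = 56/45369.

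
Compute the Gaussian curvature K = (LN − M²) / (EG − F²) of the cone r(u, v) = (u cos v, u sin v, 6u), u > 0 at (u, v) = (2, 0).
K = 0

Coefficients of the first fundamental form: E = 37, F = 0, G = u^2.
Coefficients of the second fundamental form: L = 0, M = 0, N = 6*sqrt(37)*u^2/(37*Abs(u)).
Assemble K = (LN − M²)/(EG − F²) = 0. At (u, v) = (2, 0): K = 0.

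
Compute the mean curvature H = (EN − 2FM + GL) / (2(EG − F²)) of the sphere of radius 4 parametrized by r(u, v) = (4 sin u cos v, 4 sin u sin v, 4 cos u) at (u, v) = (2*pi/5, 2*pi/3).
H = -1/4

With E = 16, F = 0, G = 16*sin(u)^2, L = -4*sin(u)/Abs(sin(u)), M = 0, N = -4*sin(u)^3/Abs(sin(u)), assemble
  H = (EN − 2FM + GL) / (2(EG − F²)) = -sin(u)/(4*Abs(sin(u))).
At (u, v) = (2*pi/5, 2*pi/3): H = -1/4.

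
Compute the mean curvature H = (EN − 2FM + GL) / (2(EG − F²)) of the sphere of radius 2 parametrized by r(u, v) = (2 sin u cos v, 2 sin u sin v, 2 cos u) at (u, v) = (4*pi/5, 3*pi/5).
H = -1/2

With E = 4, F = 0, G = 4*sin(u)^2, L = -2*sin(u)/Abs(sin(u)), M = 0, N = -2*sin(u)^3/Abs(sin(u)), assemble
  H = (EN − 2FM + GL) / (2(EG − F²)) = -sin(u)/(2*Abs(sin(u))).
At (u, v) = (4*pi/5, 3*pi/5): H = -1/2.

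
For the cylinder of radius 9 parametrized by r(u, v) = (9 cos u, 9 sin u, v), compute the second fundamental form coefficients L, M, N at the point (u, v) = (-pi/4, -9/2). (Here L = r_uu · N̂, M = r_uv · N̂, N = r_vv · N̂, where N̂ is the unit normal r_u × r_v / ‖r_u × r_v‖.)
L = -9;  M = 0;  N = 0

Compute the unit normal N̂(u, v) = (cos(u), sin(u), 0), and the second partials r_uu, r_uv, r_vv. Take dot products:
  L(u, v) = r_uu · N̂ = -9,
  M(u, v) = r_uv · N̂ = 0,
  N(u, v) = r_vv · N̂ = 0.
Evaluating at (u, v) = (-pi/4, -9/2):
  L = -9, M = 0, N = 0.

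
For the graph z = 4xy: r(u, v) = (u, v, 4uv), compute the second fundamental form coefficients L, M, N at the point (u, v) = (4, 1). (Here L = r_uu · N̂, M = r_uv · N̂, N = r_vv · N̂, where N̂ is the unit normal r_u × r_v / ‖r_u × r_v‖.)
L = 0;  M = 4*sqrt(273)/273;  N = 0

Compute the unit normal N̂(u, v) = (-4*v/sqrt(16*u^2 + 16*v^2 + 1), -4*u/sqrt(16*u^2 + 16*v^2 + 1), 1/sqrt(16*u^2 + 16*v^2 + 1)), and the second partials r_uu, r_uv, r_vv. Take dot products:
  L(u, v) = r_uu · N̂ = 0,
  M(u, v) = r_uv · N̂ = 4/sqrt(16*u^2 + 16*v^2 + 1),
  N(u, v) = r_vv · N̂ = 0.
Evaluating at (u, v) = (4, 1):
  L = 0, M = 4*sqrt(273)/273, N = 0.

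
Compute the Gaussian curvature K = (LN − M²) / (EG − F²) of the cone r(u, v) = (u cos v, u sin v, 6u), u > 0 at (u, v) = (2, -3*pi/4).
K = 0

Coefficients of the first fundamental form: E = 37, F = 0, G = u^2.
Coefficients of the second fundamental form: L = 0, M = 0, N = 6*sqrt(37)*u^2/(37*Abs(u)).
Assemble K = (LN − M²)/(EG − F²) = 0. At (u, v) = (2, -3*pi/4): K = 0.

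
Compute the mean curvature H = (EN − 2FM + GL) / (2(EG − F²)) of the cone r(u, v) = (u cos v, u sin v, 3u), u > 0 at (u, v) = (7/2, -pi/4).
H = 3*sqrt(10)/70

With E = 10, F = 0, G = u^2, L = 0, M = 0, N = 3*sqrt(10)*u^2/(10*Abs(u)), assemble
  H = (EN − 2FM + GL) / (2(EG − F²)) = 3*sqrt(10)/(20*Abs(u)).
At (u, v) = (7/2, -pi/4): H = 3*sqrt(10)/70.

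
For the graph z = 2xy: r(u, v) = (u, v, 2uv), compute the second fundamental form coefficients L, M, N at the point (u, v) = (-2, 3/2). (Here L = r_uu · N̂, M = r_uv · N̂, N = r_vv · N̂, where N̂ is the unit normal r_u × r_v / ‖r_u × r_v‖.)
L = 0;  M = sqrt(26)/13;  N = 0

Compute the unit normal N̂(u, v) = (-2*v/sqrt(4*u^2 + 4*v^2 + 1), -2*u/sqrt(4*u^2 + 4*v^2 + 1), 1/sqrt(4*u^2 + 4*v^2 + 1)), and the second partials r_uu, r_uv, r_vv. Take dot products:
  L(u, v) = r_uu · N̂ = 0,
  M(u, v) = r_uv · N̂ = 2/sqrt(4*u^2 + 4*v^2 + 1),
  N(u, v) = r_vv · N̂ = 0.
Evaluating at (u, v) = (-2, 3/2):
  L = 0, M = sqrt(26)/13, N = 0.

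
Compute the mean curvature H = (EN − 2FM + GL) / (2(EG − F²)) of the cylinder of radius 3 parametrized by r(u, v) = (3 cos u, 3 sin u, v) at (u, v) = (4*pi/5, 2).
H = -1/6

With E = 9, F = 0, G = 1, L = -3, M = 0, N = 0, assemble
  H = (EN − 2FM + GL) / (2(EG − F²)) = -1/6.
At (u, v) = (4*pi/5, 2): H = -1/6.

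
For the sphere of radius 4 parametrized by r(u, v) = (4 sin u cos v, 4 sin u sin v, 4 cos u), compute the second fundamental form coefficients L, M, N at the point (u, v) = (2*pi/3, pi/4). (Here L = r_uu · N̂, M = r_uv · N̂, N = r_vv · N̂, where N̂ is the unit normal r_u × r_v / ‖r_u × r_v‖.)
L = -4;  M = 0;  N = -3

Compute the unit normal N̂(u, v) = (sin(u)^2*cos(v)/Abs(sin(u)), sin(u)^2*sin(v)/Abs(sin(u)), sin(2*u)/(2*Abs(sin(u)))), and the second partials r_uu, r_uv, r_vv. Take dot products:
  L(u, v) = r_uu · N̂ = -4*sin(u)/Abs(sin(u)),
  M(u, v) = r_uv · N̂ = 0,
  N(u, v) = r_vv · N̂ = -4*sin(u)^3/Abs(sin(u)).
Evaluating at (u, v) = (2*pi/3, pi/4):
  L = -4, M = 0, N = -3.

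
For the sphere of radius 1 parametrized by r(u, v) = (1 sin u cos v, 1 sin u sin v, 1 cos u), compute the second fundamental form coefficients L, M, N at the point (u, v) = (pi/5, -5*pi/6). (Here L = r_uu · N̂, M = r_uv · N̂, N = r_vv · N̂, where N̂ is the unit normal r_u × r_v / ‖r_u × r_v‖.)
L = -1;  M = 0;  N = -5/8 + sqrt(5)/8

Compute the unit normal N̂(u, v) = (sin(u)^2*cos(v)/Abs(sin(u)), sin(u)^2*sin(v)/Abs(sin(u)), sin(2*u)/(2*Abs(sin(u)))), and the second partials r_uu, r_uv, r_vv. Take dot products:
  L(u, v) = r_uu · N̂ = -sin(u)/Abs(sin(u)),
  M(u, v) = r_uv · N̂ = 0,
  N(u, v) = r_vv · N̂ = -sin(u)^3/Abs(sin(u)).
Evaluating at (u, v) = (pi/5, -5*pi/6):
  L = -1, M = 0, N = -5/8 + sqrt(5)/8.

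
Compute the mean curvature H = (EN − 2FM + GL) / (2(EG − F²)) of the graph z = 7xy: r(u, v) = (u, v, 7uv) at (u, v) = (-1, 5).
H = 343*sqrt(51)/65025

With E = 49*v^2 + 1, F = 49*u*v, G = 49*u^2 + 1, L = 0, M = 7/sqrt(49*u^2 + 49*v^2 + 1), N = 0, assemble
  H = (EN − 2FM + GL) / (2(EG − F²)) = -343*u*v/(49*u^2 + 49*v^2 + 1)^(3/2).
At (u, v) = (-1, 5): H = 343*sqrt(51)/65025.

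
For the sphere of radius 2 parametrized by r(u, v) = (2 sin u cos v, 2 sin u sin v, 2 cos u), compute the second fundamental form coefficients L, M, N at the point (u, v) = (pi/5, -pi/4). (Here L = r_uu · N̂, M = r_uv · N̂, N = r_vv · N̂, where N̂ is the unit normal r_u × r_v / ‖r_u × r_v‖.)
L = -2;  M = 0;  N = -5/4 + sqrt(5)/4

Compute the unit normal N̂(u, v) = (sin(u)^2*cos(v)/Abs(sin(u)), sin(u)^2*sin(v)/Abs(sin(u)), sin(2*u)/(2*Abs(sin(u)))), and the second partials r_uu, r_uv, r_vv. Take dot products:
  L(u, v) = r_uu · N̂ = -2*sin(u)/Abs(sin(u)),
  M(u, v) = r_uv · N̂ = 0,
  N(u, v) = r_vv · N̂ = -2*sin(u)^3/Abs(sin(u)).
Evaluating at (u, v) = (pi/5, -pi/4):
  L = -2, M = 0, N = -5/4 + sqrt(5)/4.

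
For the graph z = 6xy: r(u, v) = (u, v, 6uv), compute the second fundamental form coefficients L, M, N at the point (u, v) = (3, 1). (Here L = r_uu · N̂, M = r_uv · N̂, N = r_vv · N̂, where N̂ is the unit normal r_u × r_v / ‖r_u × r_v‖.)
L = 0;  M = 6/19;  N = 0

Compute the unit normal N̂(u, v) = (-6*v/sqrt(36*u^2 + 36*v^2 + 1), -6*u/sqrt(36*u^2 + 36*v^2 + 1), 1/sqrt(36*u^2 + 36*v^2 + 1)), and the second partials r_uu, r_uv, r_vv. Take dot products:
  L(u, v) = r_uu · N̂ = 0,
  M(u, v) = r_uv · N̂ = 6/sqrt(36*u^2 + 36*v^2 + 1),
  N(u, v) = r_vv · N̂ = 0.
Evaluating at (u, v) = (3, 1):
  L = 0, M = 6/19, N = 0.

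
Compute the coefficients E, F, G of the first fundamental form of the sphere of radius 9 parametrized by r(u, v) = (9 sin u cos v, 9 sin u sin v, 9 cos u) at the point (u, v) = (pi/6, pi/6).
E = 81;  F = 0;  G = 81/4

Partials: r_u = (9*cos(u)*cos(v), 9*sin(v)*cos(u), -9*sin(u)), r_v = (-9*sin(u)*sin(v), 9*sin(u)*cos(v), 0). As functions of (u, v):
  E = r_u · r_u = 81,
  F = r_u · r_v = 0,
  G = r_v · r_v = 81*sin(u)^2.
Evaluating at (u, v) = (pi/6, pi/6): E = 81, F = 0, G = 81/4.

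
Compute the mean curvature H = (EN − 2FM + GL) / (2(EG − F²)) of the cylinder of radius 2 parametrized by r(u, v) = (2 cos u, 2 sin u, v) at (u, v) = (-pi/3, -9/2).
H = -1/4

With E = 4, F = 0, G = 1, L = -2, M = 0, N = 0, assemble
  H = (EN − 2FM + GL) / (2(EG − F²)) = -1/4.
At (u, v) = (-pi/3, -9/2): H = -1/4.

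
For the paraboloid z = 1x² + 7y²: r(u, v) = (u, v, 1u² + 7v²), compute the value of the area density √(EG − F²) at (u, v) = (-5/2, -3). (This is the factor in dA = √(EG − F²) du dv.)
√(EG − F²)|_{(-5/2, -3)} = sqrt(1790)

E = 4*u^2 + 1, F = 28*u*v, G = 196*v^2 + 1, so EG − F² = 4*u^2 + 196*v^2 + 1. Taking the positive square root: √(EG − F²) = sqrt(4*u^2 + 196*v^2 + 1). At (u, v) = (-5/2, -3): sqrt(1790).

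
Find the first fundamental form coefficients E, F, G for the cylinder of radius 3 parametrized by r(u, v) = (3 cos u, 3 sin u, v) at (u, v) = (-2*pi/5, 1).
E = 9;  F = 0;  G = 1

Partials: r_u = (-3*sin(u), 3*cos(u), 0), r_v = (0, 0, 1). As functions of (u, v):
  E = r_u · r_u = 9,
  F = r_u · r_v = 0,
  G = r_v · r_v = 1.
Evaluating at (u, v) = (-2*pi/5, 1): E = 9, F = 0, G = 1.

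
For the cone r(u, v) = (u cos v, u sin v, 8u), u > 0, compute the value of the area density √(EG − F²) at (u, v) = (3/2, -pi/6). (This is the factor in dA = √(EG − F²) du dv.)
√(EG − F²)|_{(3/2, -pi/6)} = 3*sqrt(65)/2

E = 65, F = 0, G = u^2, so EG − F² = 65*u^2. Taking the positive square root: √(EG − F²) = sqrt(65)*Abs(u). At (u, v) = (3/2, -pi/6): 3*sqrt(65)/2.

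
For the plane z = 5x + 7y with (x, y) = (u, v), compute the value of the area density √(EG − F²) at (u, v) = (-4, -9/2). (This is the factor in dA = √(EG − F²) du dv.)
√(EG − F²)|_{(-4, -9/2)} = 5*sqrt(3)

E = 26, F = 35, G = 50, so EG − F² = 75. Taking the positive square root: √(EG − F²) = 5*sqrt(3). At (u, v) = (-4, -9/2): 5*sqrt(3).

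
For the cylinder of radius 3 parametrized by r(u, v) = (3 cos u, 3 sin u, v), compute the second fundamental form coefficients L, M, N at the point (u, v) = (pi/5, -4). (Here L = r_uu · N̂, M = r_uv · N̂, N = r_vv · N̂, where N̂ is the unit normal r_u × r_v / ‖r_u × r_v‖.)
L = -3;  M = 0;  N = 0

Compute the unit normal N̂(u, v) = (cos(u), sin(u), 0), and the second partials r_uu, r_uv, r_vv. Take dot products:
  L(u, v) = r_uu · N̂ = -3,
  M(u, v) = r_uv · N̂ = 0,
  N(u, v) = r_vv · N̂ = 0.
Evaluating at (u, v) = (pi/5, -4):
  L = -3, M = 0, N = 0.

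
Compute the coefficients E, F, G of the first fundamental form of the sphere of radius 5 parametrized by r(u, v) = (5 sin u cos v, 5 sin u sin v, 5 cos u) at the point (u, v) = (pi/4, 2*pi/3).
E = 25;  F = 0;  G = 25/2

Partials: r_u = (5*cos(u)*cos(v), 5*sin(v)*cos(u), -5*sin(u)), r_v = (-5*sin(u)*sin(v), 5*sin(u)*cos(v), 0). As functions of (u, v):
  E = r_u · r_u = 25,
  F = r_u · r_v = 0,
  G = r_v · r_v = 25*sin(u)^2.
Evaluating at (u, v) = (pi/4, 2*pi/3): E = 25, F = 0, G = 25/2.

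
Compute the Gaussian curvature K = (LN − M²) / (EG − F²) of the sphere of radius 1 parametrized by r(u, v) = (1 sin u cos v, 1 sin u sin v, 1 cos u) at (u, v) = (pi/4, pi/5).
K = 1

Coefficients of the first fundamental form: E = 1, F = 0, G = sin(u)^2.
Coefficients of the second fundamental form: L = -sin(u)/Abs(sin(u)), M = 0, N = -sin(u)^3/Abs(sin(u)).
Assemble K = (LN − M²)/(EG − F²) = 1. At (u, v) = (pi/4, pi/5): K = 1.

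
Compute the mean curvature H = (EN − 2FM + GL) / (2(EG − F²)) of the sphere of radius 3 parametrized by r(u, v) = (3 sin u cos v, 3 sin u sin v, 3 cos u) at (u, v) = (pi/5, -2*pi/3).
H = -1/3

With E = 9, F = 0, G = 9*sin(u)^2, L = -3*sin(u)/Abs(sin(u)), M = 0, N = -3*sin(u)^3/Abs(sin(u)), assemble
  H = (EN − 2FM + GL) / (2(EG − F²)) = -sin(u)/(3*Abs(sin(u))).
At (u, v) = (pi/5, -2*pi/3): H = -1/3.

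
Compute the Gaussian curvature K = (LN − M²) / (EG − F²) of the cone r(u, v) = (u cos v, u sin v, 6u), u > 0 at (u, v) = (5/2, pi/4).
K = 0

Coefficients of the first fundamental form: E = 37, F = 0, G = u^2.
Coefficients of the second fundamental form: L = 0, M = 0, N = 6*sqrt(37)*u^2/(37*Abs(u)).
Assemble K = (LN − M²)/(EG − F²) = 0. At (u, v) = (5/2, pi/4): K = 0.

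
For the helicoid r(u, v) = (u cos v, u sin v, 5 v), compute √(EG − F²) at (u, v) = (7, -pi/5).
√(EG − F²)|_{(7, -pi/5)} = sqrt(74)

E = 1, F = 0, G = u^2 + 25; EG − F² = u^2 + 25; √(EG − F²) = sqrt(u^2 + 25). At the given point: sqrt(74).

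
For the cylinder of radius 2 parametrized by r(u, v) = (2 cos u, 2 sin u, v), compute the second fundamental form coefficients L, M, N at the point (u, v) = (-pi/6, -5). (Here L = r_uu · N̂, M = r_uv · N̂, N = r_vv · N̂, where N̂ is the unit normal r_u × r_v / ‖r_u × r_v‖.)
L = -2;  M = 0;  N = 0

Compute the unit normal N̂(u, v) = (cos(u), sin(u), 0), and the second partials r_uu, r_uv, r_vv. Take dot products:
  L(u, v) = r_uu · N̂ = -2,
  M(u, v) = r_uv · N̂ = 0,
  N(u, v) = r_vv · N̂ = 0.
Evaluating at (u, v) = (-pi/6, -5):
  L = -2, M = 0, N = 0.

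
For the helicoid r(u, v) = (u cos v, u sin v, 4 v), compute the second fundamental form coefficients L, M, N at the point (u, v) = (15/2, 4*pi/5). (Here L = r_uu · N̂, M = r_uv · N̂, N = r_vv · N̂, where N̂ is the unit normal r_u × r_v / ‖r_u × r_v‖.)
L = 0;  M = -8/17;  N = 0

Compute the unit normal N̂(u, v) = (4*sin(v)/sqrt(u^2 + 16), -4*cos(v)/sqrt(u^2 + 16), u/sqrt(u^2 + 16)), and the second partials r_uu, r_uv, r_vv. Take dot products:
  L(u, v) = r_uu · N̂ = 0,
  M(u, v) = r_uv · N̂ = -4/sqrt(u^2 + 16),
  N(u, v) = r_vv · N̂ = 0.
Evaluating at (u, v) = (15/2, 4*pi/5):
  L = 0, M = -8/17, N = 0.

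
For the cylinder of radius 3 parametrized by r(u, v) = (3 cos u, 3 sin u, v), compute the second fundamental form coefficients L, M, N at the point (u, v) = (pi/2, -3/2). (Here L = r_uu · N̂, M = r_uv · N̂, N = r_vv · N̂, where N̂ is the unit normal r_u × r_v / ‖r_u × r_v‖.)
L = -3;  M = 0;  N = 0

Compute the unit normal N̂(u, v) = (cos(u), sin(u), 0), and the second partials r_uu, r_uv, r_vv. Take dot products:
  L(u, v) = r_uu · N̂ = -3,
  M(u, v) = r_uv · N̂ = 0,
  N(u, v) = r_vv · N̂ = 0.
Evaluating at (u, v) = (pi/2, -3/2):
  L = -3, M = 0, N = 0.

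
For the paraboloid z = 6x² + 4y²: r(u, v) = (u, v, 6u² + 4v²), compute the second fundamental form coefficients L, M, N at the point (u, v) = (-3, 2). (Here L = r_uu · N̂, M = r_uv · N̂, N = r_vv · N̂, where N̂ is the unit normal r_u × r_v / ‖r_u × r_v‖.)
L = 12*sqrt(1553)/1553;  M = 0;  N = 8*sqrt(1553)/1553

Compute the unit normal N̂(u, v) = (-12*u/sqrt(144*u^2 + 64*v^2 + 1), -8*v/sqrt(144*u^2 + 64*v^2 + 1), 1/sqrt(144*u^2 + 64*v^2 + 1)), and the second partials r_uu, r_uv, r_vv. Take dot products:
  L(u, v) = r_uu · N̂ = 12/sqrt(144*u^2 + 64*v^2 + 1),
  M(u, v) = r_uv · N̂ = 0,
  N(u, v) = r_vv · N̂ = 8/sqrt(144*u^2 + 64*v^2 + 1).
Evaluating at (u, v) = (-3, 2):
  L = 12*sqrt(1553)/1553, M = 0, N = 8*sqrt(1553)/1553.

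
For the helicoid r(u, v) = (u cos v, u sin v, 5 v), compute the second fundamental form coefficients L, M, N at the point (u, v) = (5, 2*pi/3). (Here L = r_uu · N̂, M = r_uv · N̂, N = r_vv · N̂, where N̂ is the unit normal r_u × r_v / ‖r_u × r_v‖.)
L = 0;  M = -sqrt(2)/2;  N = 0

Compute the unit normal N̂(u, v) = (5*sin(v)/sqrt(u^2 + 25), -5*cos(v)/sqrt(u^2 + 25), u/sqrt(u^2 + 25)), and the second partials r_uu, r_uv, r_vv. Take dot products:
  L(u, v) = r_uu · N̂ = 0,
  M(u, v) = r_uv · N̂ = -5/sqrt(u^2 + 25),
  N(u, v) = r_vv · N̂ = 0.
Evaluating at (u, v) = (5, 2*pi/3):
  L = 0, M = -sqrt(2)/2, N = 0.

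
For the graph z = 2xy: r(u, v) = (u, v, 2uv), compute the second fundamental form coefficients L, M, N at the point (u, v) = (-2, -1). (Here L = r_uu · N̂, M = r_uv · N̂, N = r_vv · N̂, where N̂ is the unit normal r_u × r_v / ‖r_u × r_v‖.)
L = 0;  M = 2*sqrt(21)/21;  N = 0

Compute the unit normal N̂(u, v) = (-2*v/sqrt(4*u^2 + 4*v^2 + 1), -2*u/sqrt(4*u^2 + 4*v^2 + 1), 1/sqrt(4*u^2 + 4*v^2 + 1)), and the second partials r_uu, r_uv, r_vv. Take dot products:
  L(u, v) = r_uu · N̂ = 0,
  M(u, v) = r_uv · N̂ = 2/sqrt(4*u^2 + 4*v^2 + 1),
  N(u, v) = r_vv · N̂ = 0.
Evaluating at (u, v) = (-2, -1):
  L = 0, M = 2*sqrt(21)/21, N = 0.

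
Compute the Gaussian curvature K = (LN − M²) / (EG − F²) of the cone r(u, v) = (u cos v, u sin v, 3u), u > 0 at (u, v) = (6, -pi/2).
K = 0

Coefficients of the first fundamental form: E = 10, F = 0, G = u^2.
Coefficients of the second fundamental form: L = 0, M = 0, N = 3*sqrt(10)*u^2/(10*Abs(u)).
Assemble K = (LN − M²)/(EG − F²) = 0. At (u, v) = (6, -pi/2): K = 0.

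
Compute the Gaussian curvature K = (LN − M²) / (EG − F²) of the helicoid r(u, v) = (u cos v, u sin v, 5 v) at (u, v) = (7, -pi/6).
K = -25/5476

Coefficients of the first fundamental form: E = 1, F = 0, G = u^2 + 25.
Coefficients of the second fundamental form: L = 0, M = -5/sqrt(u^2 + 25), N = 0.
Assemble K = (LN − M²)/(EG − F²) = -25/(u^2 + 25)^2. At (u, v) = (7, -pi/6): K = -25/5476.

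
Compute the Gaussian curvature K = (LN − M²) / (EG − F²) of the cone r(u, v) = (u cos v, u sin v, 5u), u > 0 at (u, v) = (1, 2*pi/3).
K = 0

Coefficients of the first fundamental form: E = 26, F = 0, G = u^2.
Coefficients of the second fundamental form: L = 0, M = 0, N = 5*sqrt(26)*u^2/(26*Abs(u)).
Assemble K = (LN − M²)/(EG − F²) = 0. At (u, v) = (1, 2*pi/3): K = 0.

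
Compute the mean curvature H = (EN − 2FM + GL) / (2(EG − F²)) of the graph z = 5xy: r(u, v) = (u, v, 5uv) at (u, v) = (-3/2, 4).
H = 6000*sqrt(1829)/3345241

With E = 25*v^2 + 1, F = 25*u*v, G = 25*u^2 + 1, L = 0, M = 5/sqrt(25*u^2 + 25*v^2 + 1), N = 0, assemble
  H = (EN − 2FM + GL) / (2(EG − F²)) = -125*u*v/(25*u^2 + 25*v^2 + 1)^(3/2).
At (u, v) = (-3/2, 4): H = 6000*sqrt(1829)/3345241.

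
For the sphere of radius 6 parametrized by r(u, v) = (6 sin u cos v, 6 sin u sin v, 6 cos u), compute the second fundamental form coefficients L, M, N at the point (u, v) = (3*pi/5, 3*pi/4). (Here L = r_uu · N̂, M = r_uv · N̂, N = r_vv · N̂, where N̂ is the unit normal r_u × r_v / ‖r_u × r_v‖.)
L = -6;  M = 0;  N = -15/4 - 3*sqrt(5)/4

Compute the unit normal N̂(u, v) = (sin(u)^2*cos(v)/Abs(sin(u)), sin(u)^2*sin(v)/Abs(sin(u)), sin(2*u)/(2*Abs(sin(u)))), and the second partials r_uu, r_uv, r_vv. Take dot products:
  L(u, v) = r_uu · N̂ = -6*sin(u)/Abs(sin(u)),
  M(u, v) = r_uv · N̂ = 0,
  N(u, v) = r_vv · N̂ = -6*sin(u)^3/Abs(sin(u)).
Evaluating at (u, v) = (3*pi/5, 3*pi/4):
  L = -6, M = 0, N = -15/4 - 3*sqrt(5)/4.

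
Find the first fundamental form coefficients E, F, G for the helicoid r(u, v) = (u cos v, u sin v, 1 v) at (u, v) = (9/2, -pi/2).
E = 1;  F = 0;  G = 85/4

Partials: r_u = (cos(v), sin(v), 0), r_v = (-u*sin(v), u*cos(v), 1). As functions of (u, v):
  E = r_u · r_u = 1,
  F = r_u · r_v = 0,
  G = r_v · r_v = u^2 + 1.
Evaluating at (u, v) = (9/2, -pi/2): E = 1, F = 0, G = 85/4.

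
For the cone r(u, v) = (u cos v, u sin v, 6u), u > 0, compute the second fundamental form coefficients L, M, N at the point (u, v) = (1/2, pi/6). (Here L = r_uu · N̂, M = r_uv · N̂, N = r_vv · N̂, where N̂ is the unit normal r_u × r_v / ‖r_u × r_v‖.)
L = 0;  M = 0;  N = 3*sqrt(37)/37

Compute the unit normal N̂(u, v) = (-6*sqrt(37)*u*cos(v)/(37*Abs(u)), -6*sqrt(37)*u*sin(v)/(37*Abs(u)), sqrt(37)*u/(37*Abs(u))), and the second partials r_uu, r_uv, r_vv. Take dot products:
  L(u, v) = r_uu · N̂ = 0,
  M(u, v) = r_uv · N̂ = 0,
  N(u, v) = r_vv · N̂ = 6*sqrt(37)*u^2/(37*Abs(u)).
Evaluating at (u, v) = (1/2, pi/6):
  L = 0, M = 0, N = 3*sqrt(37)/37.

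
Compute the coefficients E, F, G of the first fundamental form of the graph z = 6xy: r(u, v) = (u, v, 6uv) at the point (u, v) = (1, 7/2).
E = 442;  F = 126;  G = 37

Partials: r_u = (1, 0, 6*v), r_v = (0, 1, 6*u). As functions of (u, v):
  E = r_u · r_u = 36*v^2 + 1,
  F = r_u · r_v = 36*u*v,
  G = r_v · r_v = 36*u^2 + 1.
Evaluating at (u, v) = (1, 7/2): E = 442, F = 126, G = 37.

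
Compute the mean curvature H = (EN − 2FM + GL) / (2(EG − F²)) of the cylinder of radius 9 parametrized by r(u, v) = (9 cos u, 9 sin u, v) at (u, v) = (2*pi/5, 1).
H = -1/18

With E = 81, F = 0, G = 1, L = -9, M = 0, N = 0, assemble
  H = (EN − 2FM + GL) / (2(EG − F²)) = -1/18.
At (u, v) = (2*pi/5, 1): H = -1/18.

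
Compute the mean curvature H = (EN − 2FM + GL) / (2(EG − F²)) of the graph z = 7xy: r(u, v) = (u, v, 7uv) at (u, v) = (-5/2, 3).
H = 20580*sqrt(2993)/8958049

With E = 49*v^2 + 1, F = 49*u*v, G = 49*u^2 + 1, L = 0, M = 7/sqrt(49*u^2 + 49*v^2 + 1), N = 0, assemble
  H = (EN − 2FM + GL) / (2(EG − F²)) = -343*u*v/(49*u^2 + 49*v^2 + 1)^(3/2).
At (u, v) = (-5/2, 3): H = 20580*sqrt(2993)/8958049.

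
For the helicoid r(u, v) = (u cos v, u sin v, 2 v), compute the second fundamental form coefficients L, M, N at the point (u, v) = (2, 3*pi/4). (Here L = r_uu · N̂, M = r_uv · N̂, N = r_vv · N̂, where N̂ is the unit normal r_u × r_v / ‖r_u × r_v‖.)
L = 0;  M = -sqrt(2)/2;  N = 0

Compute the unit normal N̂(u, v) = (2*sin(v)/sqrt(u^2 + 4), -2*cos(v)/sqrt(u^2 + 4), u/sqrt(u^2 + 4)), and the second partials r_uu, r_uv, r_vv. Take dot products:
  L(u, v) = r_uu · N̂ = 0,
  M(u, v) = r_uv · N̂ = -2/sqrt(u^2 + 4),
  N(u, v) = r_vv · N̂ = 0.
Evaluating at (u, v) = (2, 3*pi/4):
  L = 0, M = -sqrt(2)/2, N = 0.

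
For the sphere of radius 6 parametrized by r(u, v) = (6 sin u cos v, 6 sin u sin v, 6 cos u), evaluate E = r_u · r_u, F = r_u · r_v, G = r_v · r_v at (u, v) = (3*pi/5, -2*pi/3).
E = 36;  F = 0;  G = 9*sqrt(5)/2 + 45/2

Partials: r_u = (6*cos(u)*cos(v), 6*sin(v)*cos(u), -6*sin(u)), r_v = (-6*sin(u)*sin(v), 6*sin(u)*cos(v), 0). As functions of (u, v):
  E = r_u · r_u = 36,
  F = r_u · r_v = 0,
  G = r_v · r_v = 36*sin(u)^2.
Evaluating at (u, v) = (3*pi/5, -2*pi/3): E = 36, F = 0, G = 9*sqrt(5)/2 + 45/2.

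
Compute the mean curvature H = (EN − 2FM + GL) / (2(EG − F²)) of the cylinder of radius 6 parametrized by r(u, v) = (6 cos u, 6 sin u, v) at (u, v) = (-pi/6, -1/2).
H = -1/12

With E = 36, F = 0, G = 1, L = -6, M = 0, N = 0, assemble
  H = (EN − 2FM + GL) / (2(EG − F²)) = -1/12.
At (u, v) = (-pi/6, -1/2): H = -1/12.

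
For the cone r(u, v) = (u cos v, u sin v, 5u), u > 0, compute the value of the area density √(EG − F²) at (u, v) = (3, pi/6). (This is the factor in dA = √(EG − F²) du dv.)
√(EG − F²)|_{(3, pi/6)} = 3*sqrt(26)

E = 26, F = 0, G = u^2, so EG − F² = 26*u^2. Taking the positive square root: √(EG − F²) = sqrt(26)*Abs(u). At (u, v) = (3, pi/6): 3*sqrt(26).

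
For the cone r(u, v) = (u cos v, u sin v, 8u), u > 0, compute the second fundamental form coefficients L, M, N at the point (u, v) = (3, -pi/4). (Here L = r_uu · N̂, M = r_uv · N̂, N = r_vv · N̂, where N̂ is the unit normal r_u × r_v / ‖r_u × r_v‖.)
L = 0;  M = 0;  N = 24*sqrt(65)/65

Compute the unit normal N̂(u, v) = (-8*sqrt(65)*u*cos(v)/(65*Abs(u)), -8*sqrt(65)*u*sin(v)/(65*Abs(u)), sqrt(65)*u/(65*Abs(u))), and the second partials r_uu, r_uv, r_vv. Take dot products:
  L(u, v) = r_uu · N̂ = 0,
  M(u, v) = r_uv · N̂ = 0,
  N(u, v) = r_vv · N̂ = 8*sqrt(65)*u^2/(65*Abs(u)).
Evaluating at (u, v) = (3, -pi/4):
  L = 0, M = 0, N = 24*sqrt(65)/65.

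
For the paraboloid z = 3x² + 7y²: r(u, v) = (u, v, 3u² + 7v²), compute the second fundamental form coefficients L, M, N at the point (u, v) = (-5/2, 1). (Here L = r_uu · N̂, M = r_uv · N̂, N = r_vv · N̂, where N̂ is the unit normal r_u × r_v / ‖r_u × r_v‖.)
L = 3*sqrt(422)/211;  M = 0;  N = 7*sqrt(422)/211

Compute the unit normal N̂(u, v) = (-6*u/sqrt(36*u^2 + 196*v^2 + 1), -14*v/sqrt(36*u^2 + 196*v^2 + 1), 1/sqrt(36*u^2 + 196*v^2 + 1)), and the second partials r_uu, r_uv, r_vv. Take dot products:
  L(u, v) = r_uu · N̂ = 6/sqrt(36*u^2 + 196*v^2 + 1),
  M(u, v) = r_uv · N̂ = 0,
  N(u, v) = r_vv · N̂ = 14/sqrt(36*u^2 + 196*v^2 + 1).
Evaluating at (u, v) = (-5/2, 1):
  L = 3*sqrt(422)/211, M = 0, N = 7*sqrt(422)/211.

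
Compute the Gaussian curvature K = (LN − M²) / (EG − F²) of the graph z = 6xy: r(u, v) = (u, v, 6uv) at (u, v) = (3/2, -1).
K = -9/3481

Coefficients of the first fundamental form: E = 36*v^2 + 1, F = 36*u*v, G = 36*u^2 + 1.
Coefficients of the second fundamental form: L = 0, M = 6/sqrt(36*u^2 + 36*v^2 + 1), N = 0.
Assemble K = (LN − M²)/(EG − F²) = -36/(1296*u^4 + 2592*u^2*v^2 + 72*u^2 + 1296*v^4 + 72*v^2 + 1). At (u, v) = (3/2, -1): K = -9/3481.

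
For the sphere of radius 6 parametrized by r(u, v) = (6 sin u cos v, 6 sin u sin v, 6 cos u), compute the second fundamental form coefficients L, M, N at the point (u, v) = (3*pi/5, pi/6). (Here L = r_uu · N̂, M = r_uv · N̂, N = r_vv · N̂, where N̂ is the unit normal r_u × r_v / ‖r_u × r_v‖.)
L = -6;  M = 0;  N = -15/4 - 3*sqrt(5)/4

Compute the unit normal N̂(u, v) = (sin(u)^2*cos(v)/Abs(sin(u)), sin(u)^2*sin(v)/Abs(sin(u)), sin(2*u)/(2*Abs(sin(u)))), and the second partials r_uu, r_uv, r_vv. Take dot products:
  L(u, v) = r_uu · N̂ = -6*sin(u)/Abs(sin(u)),
  M(u, v) = r_uv · N̂ = 0,
  N(u, v) = r_vv · N̂ = -6*sin(u)^3/Abs(sin(u)).
Evaluating at (u, v) = (3*pi/5, pi/6):
  L = -6, M = 0, N = -15/4 - 3*sqrt(5)/4.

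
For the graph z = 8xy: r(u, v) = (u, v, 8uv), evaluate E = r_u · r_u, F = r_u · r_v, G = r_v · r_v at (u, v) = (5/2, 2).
E = 257;  F = 320;  G = 401

Partials: r_u = (1, 0, 8*v), r_v = (0, 1, 8*u). As functions of (u, v):
  E = r_u · r_u = 64*v^2 + 1,
  F = r_u · r_v = 64*u*v,
  G = r_v · r_v = 64*u^2 + 1.
Evaluating at (u, v) = (5/2, 2): E = 257, F = 320, G = 401.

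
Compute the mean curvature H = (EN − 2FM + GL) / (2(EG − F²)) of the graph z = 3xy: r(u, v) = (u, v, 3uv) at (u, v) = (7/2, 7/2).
H = -1323*sqrt(886)/392498

With E = 9*v^2 + 1, F = 9*u*v, G = 9*u^2 + 1, L = 0, M = 3/sqrt(9*u^2 + 9*v^2 + 1), N = 0, assemble
  H = (EN − 2FM + GL) / (2(EG − F²)) = -27*u*v/(9*u^2 + 9*v^2 + 1)^(3/2).
At (u, v) = (7/2, 7/2): H = -1323*sqrt(886)/392498.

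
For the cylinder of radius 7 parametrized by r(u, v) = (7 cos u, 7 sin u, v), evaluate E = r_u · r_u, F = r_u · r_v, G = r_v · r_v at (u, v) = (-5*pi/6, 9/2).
E = 49;  F = 0;  G = 1

Partials: r_u = (-7*sin(u), 7*cos(u), 0), r_v = (0, 0, 1). As functions of (u, v):
  E = r_u · r_u = 49,
  F = r_u · r_v = 0,
  G = r_v · r_v = 1.
Evaluating at (u, v) = (-5*pi/6, 9/2): E = 49, F = 0, G = 1.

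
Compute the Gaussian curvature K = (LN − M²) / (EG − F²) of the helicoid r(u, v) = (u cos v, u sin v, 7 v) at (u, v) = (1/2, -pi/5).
K = -784/38809

Coefficients of the first fundamental form: E = 1, F = 0, G = u^2 + 49.
Coefficients of the second fundamental form: L = 0, M = -7/sqrt(u^2 + 49), N = 0.
Assemble K = (LN − M²)/(EG − F²) = -49/(u^2 + 49)^2. At (u, v) = (1/2, -pi/5): K = -784/38809.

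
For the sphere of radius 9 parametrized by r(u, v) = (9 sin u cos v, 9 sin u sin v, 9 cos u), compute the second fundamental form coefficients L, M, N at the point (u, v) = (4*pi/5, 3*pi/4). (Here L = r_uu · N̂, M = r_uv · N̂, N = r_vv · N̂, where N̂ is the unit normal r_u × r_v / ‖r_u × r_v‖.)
L = -9;  M = 0;  N = -45/8 + 9*sqrt(5)/8

Compute the unit normal N̂(u, v) = (sin(u)^2*cos(v)/Abs(sin(u)), sin(u)^2*sin(v)/Abs(sin(u)), sin(2*u)/(2*Abs(sin(u)))), and the second partials r_uu, r_uv, r_vv. Take dot products:
  L(u, v) = r_uu · N̂ = -9*sin(u)/Abs(sin(u)),
  M(u, v) = r_uv · N̂ = 0,
  N(u, v) = r_vv · N̂ = -9*sin(u)^3/Abs(sin(u)).
Evaluating at (u, v) = (4*pi/5, 3*pi/4):
  L = -9, M = 0, N = -45/8 + 9*sqrt(5)/8.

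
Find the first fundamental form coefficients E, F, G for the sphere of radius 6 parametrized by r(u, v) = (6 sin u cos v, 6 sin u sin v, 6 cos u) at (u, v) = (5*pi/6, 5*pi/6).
E = 36;  F = 0;  G = 9

Partials: r_u = (6*cos(u)*cos(v), 6*sin(v)*cos(u), -6*sin(u)), r_v = (-6*sin(u)*sin(v), 6*sin(u)*cos(v), 0). As functions of (u, v):
  E = r_u · r_u = 36,
  F = r_u · r_v = 0,
  G = r_v · r_v = 36*sin(u)^2.
Evaluating at (u, v) = (5*pi/6, 5*pi/6): E = 36, F = 0, G = 9.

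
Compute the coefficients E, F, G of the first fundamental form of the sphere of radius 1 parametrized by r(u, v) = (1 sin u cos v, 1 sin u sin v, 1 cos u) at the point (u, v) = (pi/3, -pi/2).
E = 1;  F = 0;  G = 3/4

Partials: r_u = (cos(u)*cos(v), sin(v)*cos(u), -sin(u)), r_v = (-sin(u)*sin(v), sin(u)*cos(v), 0). As functions of (u, v):
  E = r_u · r_u = 1,
  F = r_u · r_v = 0,
  G = r_v · r_v = sin(u)^2.
Evaluating at (u, v) = (pi/3, -pi/2): E = 1, F = 0, G = 3/4.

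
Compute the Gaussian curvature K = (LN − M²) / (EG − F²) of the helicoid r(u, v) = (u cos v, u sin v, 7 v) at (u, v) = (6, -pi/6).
K = -49/7225

Coefficients of the first fundamental form: E = 1, F = 0, G = u^2 + 49.
Coefficients of the second fundamental form: L = 0, M = -7/sqrt(u^2 + 49), N = 0.
Assemble K = (LN − M²)/(EG − F²) = -49/(u^2 + 49)^2. At (u, v) = (6, -pi/6): K = -49/7225.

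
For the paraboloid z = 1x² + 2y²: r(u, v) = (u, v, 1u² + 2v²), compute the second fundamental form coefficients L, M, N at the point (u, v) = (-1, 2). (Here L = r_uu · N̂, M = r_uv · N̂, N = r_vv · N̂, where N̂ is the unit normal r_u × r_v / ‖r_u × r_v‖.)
L = 2*sqrt(69)/69;  M = 0;  N = 4*sqrt(69)/69

Compute the unit normal N̂(u, v) = (-2*u/sqrt(4*u^2 + 16*v^2 + 1), -4*v/sqrt(4*u^2 + 16*v^2 + 1), 1/sqrt(4*u^2 + 16*v^2 + 1)), and the second partials r_uu, r_uv, r_vv. Take dot products:
  L(u, v) = r_uu · N̂ = 2/sqrt(4*u^2 + 16*v^2 + 1),
  M(u, v) = r_uv · N̂ = 0,
  N(u, v) = r_vv · N̂ = 4/sqrt(4*u^2 + 16*v^2 + 1).
Evaluating at (u, v) = (-1, 2):
  L = 2*sqrt(69)/69, M = 0, N = 4*sqrt(69)/69.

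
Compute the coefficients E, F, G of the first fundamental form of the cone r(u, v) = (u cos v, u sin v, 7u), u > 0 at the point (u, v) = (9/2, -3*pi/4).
E = 50;  F = 0;  G = 81/4

Partials: r_u = (cos(v), sin(v), 7), r_v = (-u*sin(v), u*cos(v), 0). As functions of (u, v):
  E = r_u · r_u = 50,
  F = r_u · r_v = 0,
  G = r_v · r_v = u^2.
Evaluating at (u, v) = (9/2, -3*pi/4): E = 50, F = 0, G = 81/4.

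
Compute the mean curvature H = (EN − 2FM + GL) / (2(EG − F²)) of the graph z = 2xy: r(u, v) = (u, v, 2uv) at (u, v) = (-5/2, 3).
H = 15*sqrt(62)/961

With E = 4*v^2 + 1, F = 4*u*v, G = 4*u^2 + 1, L = 0, M = 2/sqrt(4*u^2 + 4*v^2 + 1), N = 0, assemble
  H = (EN − 2FM + GL) / (2(EG − F²)) = -8*u*v/(4*u^2 + 4*v^2 + 1)^(3/2).
At (u, v) = (-5/2, 3): H = 15*sqrt(62)/961.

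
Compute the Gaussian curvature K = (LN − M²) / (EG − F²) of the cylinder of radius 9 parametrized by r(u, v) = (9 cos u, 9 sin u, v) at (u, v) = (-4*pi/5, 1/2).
K = 0

Coefficients of the first fundamental form: E = 81, F = 0, G = 1.
Coefficients of the second fundamental form: L = -9, M = 0, N = 0.
Assemble K = (LN − M²)/(EG − F²) = 0. At (u, v) = (-4*pi/5, 1/2): K = 0.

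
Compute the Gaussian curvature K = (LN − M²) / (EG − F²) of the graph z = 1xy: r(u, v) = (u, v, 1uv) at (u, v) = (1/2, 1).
K = -16/81

Coefficients of the first fundamental form: E = v^2 + 1, F = u*v, G = u^2 + 1.
Coefficients of the second fundamental form: L = 0, M = 1/sqrt(u^2 + v^2 + 1), N = 0.
Assemble K = (LN − M²)/(EG − F²) = 1/((u^2*v^2 - (u^2 + 1)*(v^2 + 1))*(u^2 + v^2 + 1)). At (u, v) = (1/2, 1): K = -16/81.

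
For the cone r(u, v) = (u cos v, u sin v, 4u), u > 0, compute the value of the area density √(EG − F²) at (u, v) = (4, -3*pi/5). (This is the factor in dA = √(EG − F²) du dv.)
√(EG − F²)|_{(4, -3*pi/5)} = 4*sqrt(17)

E = 17, F = 0, G = u^2, so EG − F² = 17*u^2. Taking the positive square root: √(EG − F²) = sqrt(17)*Abs(u). At (u, v) = (4, -3*pi/5): 4*sqrt(17).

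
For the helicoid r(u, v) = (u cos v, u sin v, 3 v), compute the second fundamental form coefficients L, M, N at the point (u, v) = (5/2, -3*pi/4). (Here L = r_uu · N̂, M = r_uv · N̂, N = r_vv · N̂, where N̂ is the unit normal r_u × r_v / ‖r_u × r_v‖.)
L = 0;  M = -6*sqrt(61)/61;  N = 0

Compute the unit normal N̂(u, v) = (3*sin(v)/sqrt(u^2 + 9), -3*cos(v)/sqrt(u^2 + 9), u/sqrt(u^2 + 9)), and the second partials r_uu, r_uv, r_vv. Take dot products:
  L(u, v) = r_uu · N̂ = 0,
  M(u, v) = r_uv · N̂ = -3/sqrt(u^2 + 9),
  N(u, v) = r_vv · N̂ = 0.
Evaluating at (u, v) = (5/2, -3*pi/4):
  L = 0, M = -6*sqrt(61)/61, N = 0.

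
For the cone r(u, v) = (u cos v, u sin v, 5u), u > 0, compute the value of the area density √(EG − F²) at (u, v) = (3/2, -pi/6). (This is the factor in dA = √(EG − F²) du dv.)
√(EG − F²)|_{(3/2, -pi/6)} = 3*sqrt(26)/2

E = 26, F = 0, G = u^2, so EG − F² = 26*u^2. Taking the positive square root: √(EG − F²) = sqrt(26)*Abs(u). At (u, v) = (3/2, -pi/6): 3*sqrt(26)/2.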